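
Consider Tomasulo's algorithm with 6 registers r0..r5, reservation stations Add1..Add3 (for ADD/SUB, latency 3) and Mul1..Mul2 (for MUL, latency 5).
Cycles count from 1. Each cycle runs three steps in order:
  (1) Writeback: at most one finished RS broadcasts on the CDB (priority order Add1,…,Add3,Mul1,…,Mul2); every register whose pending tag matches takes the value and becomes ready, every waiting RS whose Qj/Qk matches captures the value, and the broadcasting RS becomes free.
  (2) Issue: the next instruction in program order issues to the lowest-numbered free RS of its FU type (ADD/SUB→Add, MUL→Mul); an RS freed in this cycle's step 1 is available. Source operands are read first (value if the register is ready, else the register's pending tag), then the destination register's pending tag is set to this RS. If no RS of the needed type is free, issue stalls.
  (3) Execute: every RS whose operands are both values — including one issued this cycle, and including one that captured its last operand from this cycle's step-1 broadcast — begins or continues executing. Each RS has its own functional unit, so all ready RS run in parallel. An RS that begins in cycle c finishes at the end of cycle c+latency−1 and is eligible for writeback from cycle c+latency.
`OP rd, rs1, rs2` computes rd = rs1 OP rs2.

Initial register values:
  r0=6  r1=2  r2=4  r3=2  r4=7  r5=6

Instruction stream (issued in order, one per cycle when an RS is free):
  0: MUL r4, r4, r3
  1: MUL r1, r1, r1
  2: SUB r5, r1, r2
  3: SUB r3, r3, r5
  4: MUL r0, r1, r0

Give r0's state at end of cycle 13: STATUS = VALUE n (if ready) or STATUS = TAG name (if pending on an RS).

STATUS = VALUE 24

  c1: issue MUL r4<-Mul1  regs: r0:6,r1:2,r2:4,r3:2,r4:Mul1,r5:6
  c2: issue MUL r1<-Mul2  regs: r0:6,r1:Mul2,r2:4,r3:2,r4:Mul1,r5:6
  c3: issue SUB r5<-Add1  regs: r0:6,r1:Mul2,r2:4,r3:2,r4:Mul1,r5:Add1
  c4: issue SUB r3<-Add2  regs: r0:6,r1:Mul2,r2:4,r3:Add2,r4:Mul1,r5:Add1
  c5: stall  regs: r0:6,r1:Mul2,r2:4,r3:Add2,r4:Mul1,r5:Add1
  c6: CDB Mul1=14; issue MUL r0<-Mul1  regs: r0:Mul1,r1:Mul2,r2:4,r3:Add2,r4:14,r5:Add1
  c7: CDB Mul2=4  regs: r0:Mul1,r1:4,r2:4,r3:Add2,r4:14,r5:Add1
  c8: -  regs: r0:Mul1,r1:4,r2:4,r3:Add2,r4:14,r5:Add1
  c9: -  regs: r0:Mul1,r1:4,r2:4,r3:Add2,r4:14,r5:Add1
  c10: CDB Add1=0  regs: r0:Mul1,r1:4,r2:4,r3:Add2,r4:14,r5:0
  c11: -  regs: r0:Mul1,r1:4,r2:4,r3:Add2,r4:14,r5:0
  c12: CDB Mul1=24  regs: r0:24,r1:4,r2:4,r3:Add2,r4:14,r5:0
  c13: CDB Add2=2  regs: r0:24,r1:4,r2:4,r3:2,r4:14,r5:0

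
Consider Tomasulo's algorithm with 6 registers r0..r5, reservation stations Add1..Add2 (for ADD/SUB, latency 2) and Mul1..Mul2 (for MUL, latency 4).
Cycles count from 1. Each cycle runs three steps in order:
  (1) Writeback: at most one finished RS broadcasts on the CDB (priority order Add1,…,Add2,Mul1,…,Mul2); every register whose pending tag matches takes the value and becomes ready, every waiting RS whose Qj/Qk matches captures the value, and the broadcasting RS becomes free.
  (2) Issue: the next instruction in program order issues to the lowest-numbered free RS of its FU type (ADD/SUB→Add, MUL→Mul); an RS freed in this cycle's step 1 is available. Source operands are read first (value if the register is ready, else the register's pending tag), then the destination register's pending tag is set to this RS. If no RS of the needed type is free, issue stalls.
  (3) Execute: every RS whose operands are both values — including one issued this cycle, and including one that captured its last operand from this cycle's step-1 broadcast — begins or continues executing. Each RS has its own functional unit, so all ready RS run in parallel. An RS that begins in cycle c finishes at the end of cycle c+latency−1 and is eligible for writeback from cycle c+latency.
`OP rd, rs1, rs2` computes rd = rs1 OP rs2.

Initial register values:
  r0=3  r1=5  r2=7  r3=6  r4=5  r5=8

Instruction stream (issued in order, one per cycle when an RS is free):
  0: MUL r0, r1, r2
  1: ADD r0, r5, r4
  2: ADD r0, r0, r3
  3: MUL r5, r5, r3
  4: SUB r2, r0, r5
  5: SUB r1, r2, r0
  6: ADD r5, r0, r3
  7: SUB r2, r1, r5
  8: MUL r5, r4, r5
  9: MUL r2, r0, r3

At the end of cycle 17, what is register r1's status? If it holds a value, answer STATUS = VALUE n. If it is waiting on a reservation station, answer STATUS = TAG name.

STATUS = VALUE -48

c1: issue MUL r0<-Mul1 | r0:Mul1,r1:5,r2:7,r3:6,r4:5,r5:8
c2: issue ADD r0<-Add1 | r0:Add1,r1:5,r2:7,r3:6,r4:5,r5:8
c3: issue ADD r0<-Add2 | r0:Add2,r1:5,r2:7,r3:6,r4:5,r5:8
c4: CDB Add1=13; issue MUL r5<-Mul2 | r0:Add2,r1:5,r2:7,r3:6,r4:5,r5:Mul2
c5: CDB Mul1=35; issue SUB r2<-Add1 | r0:Add2,r1:5,r2:Add1,r3:6,r4:5,r5:Mul2
c6: CDB Add2=19; issue SUB r1<-Add2 | r0:19,r1:Add2,r2:Add1,r3:6,r4:5,r5:Mul2
c7: stall | r0:19,r1:Add2,r2:Add1,r3:6,r4:5,r5:Mul2
c8: CDB Mul2=48; stall | r0:19,r1:Add2,r2:Add1,r3:6,r4:5,r5:48
c9: stall | r0:19,r1:Add2,r2:Add1,r3:6,r4:5,r5:48
c10: CDB Add1=-29; issue ADD r5<-Add1 | r0:19,r1:Add2,r2:-29,r3:6,r4:5,r5:Add1
c11: stall | r0:19,r1:Add2,r2:-29,r3:6,r4:5,r5:Add1
c12: CDB Add1=25; issue SUB r2<-Add1 | r0:19,r1:Add2,r2:Add1,r3:6,r4:5,r5:25
c13: CDB Add2=-48; issue MUL r5<-Mul1 | r0:19,r1:-48,r2:Add1,r3:6,r4:5,r5:Mul1
c14: issue MUL r2<-Mul2 | r0:19,r1:-48,r2:Mul2,r3:6,r4:5,r5:Mul1
c15: CDB Add1=-73 | r0:19,r1:-48,r2:Mul2,r3:6,r4:5,r5:Mul1
c16: - | r0:19,r1:-48,r2:Mul2,r3:6,r4:5,r5:Mul1
c17: CDB Mul1=125 | r0:19,r1:-48,r2:Mul2,r3:6,r4:5,r5:125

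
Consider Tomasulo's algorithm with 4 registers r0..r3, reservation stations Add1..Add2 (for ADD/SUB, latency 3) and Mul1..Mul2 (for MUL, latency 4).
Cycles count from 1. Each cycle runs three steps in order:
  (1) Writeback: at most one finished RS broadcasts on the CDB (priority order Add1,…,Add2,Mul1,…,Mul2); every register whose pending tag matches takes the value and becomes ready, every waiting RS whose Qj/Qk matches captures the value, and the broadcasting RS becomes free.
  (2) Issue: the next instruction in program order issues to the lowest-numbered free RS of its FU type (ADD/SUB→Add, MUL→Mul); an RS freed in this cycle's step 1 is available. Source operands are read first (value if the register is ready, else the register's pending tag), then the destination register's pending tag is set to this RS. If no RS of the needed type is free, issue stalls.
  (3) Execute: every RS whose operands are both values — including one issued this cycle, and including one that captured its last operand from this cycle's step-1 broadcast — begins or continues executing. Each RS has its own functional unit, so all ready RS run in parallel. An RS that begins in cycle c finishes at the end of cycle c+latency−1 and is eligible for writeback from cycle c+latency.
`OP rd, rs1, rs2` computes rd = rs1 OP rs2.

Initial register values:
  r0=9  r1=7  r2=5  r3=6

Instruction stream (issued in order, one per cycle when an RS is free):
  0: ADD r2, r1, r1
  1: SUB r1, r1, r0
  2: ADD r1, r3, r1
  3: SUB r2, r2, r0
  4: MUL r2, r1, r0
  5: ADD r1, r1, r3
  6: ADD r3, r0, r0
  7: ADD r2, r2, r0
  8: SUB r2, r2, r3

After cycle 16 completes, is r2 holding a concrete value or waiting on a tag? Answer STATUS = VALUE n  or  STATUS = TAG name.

  c1: issue ADD r2<-Add1  regs: r0:9,r1:7,r2:Add1,r3:6
  c2: issue SUB r1<-Add2  regs: r0:9,r1:Add2,r2:Add1,r3:6
  c3: stall  regs: r0:9,r1:Add2,r2:Add1,r3:6
  c4: CDB Add1=14; issue ADD r1<-Add1  regs: r0:9,r1:Add1,r2:14,r3:6
  c5: CDB Add2=-2; issue SUB r2<-Add2  regs: r0:9,r1:Add1,r2:Add2,r3:6
  c6: issue MUL r2<-Mul1  regs: r0:9,r1:Add1,r2:Mul1,r3:6
  c7: stall  regs: r0:9,r1:Add1,r2:Mul1,r3:6
  c8: CDB Add1=4; issue ADD r1<-Add1  regs: r0:9,r1:Add1,r2:Mul1,r3:6
  c9: CDB Add2=5; issue ADD r3<-Add2  regs: r0:9,r1:Add1,r2:Mul1,r3:Add2
  c10: stall  regs: r0:9,r1:Add1,r2:Mul1,r3:Add2
  c11: CDB Add1=10; issue ADD r2<-Add1  regs: r0:9,r1:10,r2:Add1,r3:Add2
  c12: CDB Add2=18; issue SUB r2<-Add2  regs: r0:9,r1:10,r2:Add2,r3:18
  c13: CDB Mul1=36  regs: r0:9,r1:10,r2:Add2,r3:18
  c14: -  regs: r0:9,r1:10,r2:Add2,r3:18
  c15: -  regs: r0:9,r1:10,r2:Add2,r3:18
  c16: CDB Add1=45  regs: r0:9,r1:10,r2:Add2,r3:18

STATUS = TAG Add2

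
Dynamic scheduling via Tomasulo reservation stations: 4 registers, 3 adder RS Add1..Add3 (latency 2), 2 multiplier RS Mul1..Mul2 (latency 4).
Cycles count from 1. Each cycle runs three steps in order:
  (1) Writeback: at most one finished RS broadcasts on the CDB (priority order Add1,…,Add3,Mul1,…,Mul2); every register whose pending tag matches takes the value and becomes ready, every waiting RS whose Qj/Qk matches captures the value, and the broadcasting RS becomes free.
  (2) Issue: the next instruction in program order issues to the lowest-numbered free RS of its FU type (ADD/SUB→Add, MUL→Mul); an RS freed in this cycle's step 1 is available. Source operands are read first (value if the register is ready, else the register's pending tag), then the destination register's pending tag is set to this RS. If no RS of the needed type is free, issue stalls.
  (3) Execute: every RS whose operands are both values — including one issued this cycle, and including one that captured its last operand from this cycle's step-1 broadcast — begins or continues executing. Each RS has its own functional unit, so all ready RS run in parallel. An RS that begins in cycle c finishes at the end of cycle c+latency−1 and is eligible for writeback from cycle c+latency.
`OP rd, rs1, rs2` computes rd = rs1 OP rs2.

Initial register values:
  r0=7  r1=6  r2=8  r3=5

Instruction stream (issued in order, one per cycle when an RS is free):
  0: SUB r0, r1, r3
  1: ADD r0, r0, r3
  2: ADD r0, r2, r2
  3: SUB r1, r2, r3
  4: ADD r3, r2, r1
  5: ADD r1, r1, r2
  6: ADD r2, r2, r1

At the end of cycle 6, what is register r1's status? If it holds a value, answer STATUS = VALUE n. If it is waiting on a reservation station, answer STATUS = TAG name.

  c1: issue SUB r0<-Add1  regs: r0:Add1,r1:6,r2:8,r3:5
  c2: issue ADD r0<-Add2  regs: r0:Add2,r1:6,r2:8,r3:5
  c3: CDB Add1=1; issue ADD r0<-Add1  regs: r0:Add1,r1:6,r2:8,r3:5
  c4: issue SUB r1<-Add3  regs: r0:Add1,r1:Add3,r2:8,r3:5
  c5: CDB Add1=16; issue ADD r3<-Add1  regs: r0:16,r1:Add3,r2:8,r3:Add1
  c6: CDB Add2=6; issue ADD r1<-Add2  regs: r0:16,r1:Add2,r2:8,r3:Add1

STATUS = TAG Add2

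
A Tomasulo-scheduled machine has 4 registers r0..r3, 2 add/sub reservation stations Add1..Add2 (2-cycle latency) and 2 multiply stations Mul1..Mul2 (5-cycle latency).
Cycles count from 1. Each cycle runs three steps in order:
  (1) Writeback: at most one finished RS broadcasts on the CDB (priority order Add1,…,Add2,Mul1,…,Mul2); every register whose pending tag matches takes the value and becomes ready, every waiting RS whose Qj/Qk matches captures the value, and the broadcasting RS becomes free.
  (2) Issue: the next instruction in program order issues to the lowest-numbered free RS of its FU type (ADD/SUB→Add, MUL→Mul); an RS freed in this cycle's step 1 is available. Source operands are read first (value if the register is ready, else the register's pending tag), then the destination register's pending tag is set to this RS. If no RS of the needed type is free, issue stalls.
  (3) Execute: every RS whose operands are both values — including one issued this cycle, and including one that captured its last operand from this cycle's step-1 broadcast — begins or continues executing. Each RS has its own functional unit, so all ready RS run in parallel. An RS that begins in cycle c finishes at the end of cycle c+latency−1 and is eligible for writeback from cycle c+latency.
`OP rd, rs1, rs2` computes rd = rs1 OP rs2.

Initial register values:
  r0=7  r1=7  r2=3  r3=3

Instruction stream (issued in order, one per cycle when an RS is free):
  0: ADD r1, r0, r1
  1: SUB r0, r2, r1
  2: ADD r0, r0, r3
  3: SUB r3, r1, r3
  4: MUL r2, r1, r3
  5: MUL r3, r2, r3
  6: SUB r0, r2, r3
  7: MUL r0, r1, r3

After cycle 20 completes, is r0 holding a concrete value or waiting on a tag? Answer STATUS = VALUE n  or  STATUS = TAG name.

STATUS = TAG Mul1

  c1: issue ADD r1<-Add1  regs: r0:7,r1:Add1,r2:3,r3:3
  c2: issue SUB r0<-Add2  regs: r0:Add2,r1:Add1,r2:3,r3:3
  c3: CDB Add1=14; issue ADD r0<-Add1  regs: r0:Add1,r1:14,r2:3,r3:3
  c4: stall  regs: r0:Add1,r1:14,r2:3,r3:3
  c5: CDB Add2=-11; issue SUB r3<-Add2  regs: r0:Add1,r1:14,r2:3,r3:Add2
  c6: issue MUL r2<-Mul1  regs: r0:Add1,r1:14,r2:Mul1,r3:Add2
  c7: CDB Add1=-8; issue MUL r3<-Mul2  regs: r0:-8,r1:14,r2:Mul1,r3:Mul2
  c8: CDB Add2=11; issue SUB r0<-Add1  regs: r0:Add1,r1:14,r2:Mul1,r3:Mul2
  c9: stall  regs: r0:Add1,r1:14,r2:Mul1,r3:Mul2
  c10: stall  regs: r0:Add1,r1:14,r2:Mul1,r3:Mul2
  c11: stall  regs: r0:Add1,r1:14,r2:Mul1,r3:Mul2
  c12: stall  regs: r0:Add1,r1:14,r2:Mul1,r3:Mul2
  c13: CDB Mul1=154; issue MUL r0<-Mul1  regs: r0:Mul1,r1:14,r2:154,r3:Mul2
  c14: -  regs: r0:Mul1,r1:14,r2:154,r3:Mul2
  c15: -  regs: r0:Mul1,r1:14,r2:154,r3:Mul2
  c16: -  regs: r0:Mul1,r1:14,r2:154,r3:Mul2
  c17: -  regs: r0:Mul1,r1:14,r2:154,r3:Mul2
  c18: CDB Mul2=1694  regs: r0:Mul1,r1:14,r2:154,r3:1694
  c19: -  regs: r0:Mul1,r1:14,r2:154,r3:1694
  c20: CDB Add1=-1540  regs: r0:Mul1,r1:14,r2:154,r3:1694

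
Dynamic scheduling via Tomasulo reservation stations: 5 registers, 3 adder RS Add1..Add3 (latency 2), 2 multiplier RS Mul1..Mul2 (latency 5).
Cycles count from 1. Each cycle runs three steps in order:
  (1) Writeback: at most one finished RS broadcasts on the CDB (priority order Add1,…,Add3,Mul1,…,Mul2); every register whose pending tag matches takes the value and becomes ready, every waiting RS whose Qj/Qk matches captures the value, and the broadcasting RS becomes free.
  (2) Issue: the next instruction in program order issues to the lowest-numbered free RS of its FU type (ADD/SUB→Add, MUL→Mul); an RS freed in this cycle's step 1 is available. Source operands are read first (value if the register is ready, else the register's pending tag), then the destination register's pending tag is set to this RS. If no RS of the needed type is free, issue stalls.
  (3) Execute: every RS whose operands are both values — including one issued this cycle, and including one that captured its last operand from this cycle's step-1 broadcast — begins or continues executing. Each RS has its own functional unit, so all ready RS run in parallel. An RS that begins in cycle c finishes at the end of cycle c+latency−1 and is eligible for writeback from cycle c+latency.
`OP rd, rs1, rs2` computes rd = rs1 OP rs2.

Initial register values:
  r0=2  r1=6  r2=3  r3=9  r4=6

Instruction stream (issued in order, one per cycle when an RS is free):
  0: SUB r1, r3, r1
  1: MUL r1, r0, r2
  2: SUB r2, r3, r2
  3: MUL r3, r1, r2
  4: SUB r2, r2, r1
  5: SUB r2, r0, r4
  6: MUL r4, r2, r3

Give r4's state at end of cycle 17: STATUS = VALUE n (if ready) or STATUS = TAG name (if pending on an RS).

STATUS = VALUE -144

c1: issue SUB r1<-Add1 | r0:2,r1:Add1,r2:3,r3:9,r4:6
c2: issue MUL r1<-Mul1 | r0:2,r1:Mul1,r2:3,r3:9,r4:6
c3: CDB Add1=3; issue SUB r2<-Add1 | r0:2,r1:Mul1,r2:Add1,r3:9,r4:6
c4: issue MUL r3<-Mul2 | r0:2,r1:Mul1,r2:Add1,r3:Mul2,r4:6
c5: CDB Add1=6; issue SUB r2<-Add1 | r0:2,r1:Mul1,r2:Add1,r3:Mul2,r4:6
c6: issue SUB r2<-Add2 | r0:2,r1:Mul1,r2:Add2,r3:Mul2,r4:6
c7: CDB Mul1=6; issue MUL r4<-Mul1 | r0:2,r1:6,r2:Add2,r3:Mul2,r4:Mul1
c8: CDB Add2=-4 | r0:2,r1:6,r2:-4,r3:Mul2,r4:Mul1
c9: CDB Add1=0 | r0:2,r1:6,r2:-4,r3:Mul2,r4:Mul1
c10: - | r0:2,r1:6,r2:-4,r3:Mul2,r4:Mul1
c11: - | r0:2,r1:6,r2:-4,r3:Mul2,r4:Mul1
c12: CDB Mul2=36 | r0:2,r1:6,r2:-4,r3:36,r4:Mul1
c13: - | r0:2,r1:6,r2:-4,r3:36,r4:Mul1
c14: - | r0:2,r1:6,r2:-4,r3:36,r4:Mul1
c15: - | r0:2,r1:6,r2:-4,r3:36,r4:Mul1
c16: - | r0:2,r1:6,r2:-4,r3:36,r4:Mul1
c17: CDB Mul1=-144 | r0:2,r1:6,r2:-4,r3:36,r4:-144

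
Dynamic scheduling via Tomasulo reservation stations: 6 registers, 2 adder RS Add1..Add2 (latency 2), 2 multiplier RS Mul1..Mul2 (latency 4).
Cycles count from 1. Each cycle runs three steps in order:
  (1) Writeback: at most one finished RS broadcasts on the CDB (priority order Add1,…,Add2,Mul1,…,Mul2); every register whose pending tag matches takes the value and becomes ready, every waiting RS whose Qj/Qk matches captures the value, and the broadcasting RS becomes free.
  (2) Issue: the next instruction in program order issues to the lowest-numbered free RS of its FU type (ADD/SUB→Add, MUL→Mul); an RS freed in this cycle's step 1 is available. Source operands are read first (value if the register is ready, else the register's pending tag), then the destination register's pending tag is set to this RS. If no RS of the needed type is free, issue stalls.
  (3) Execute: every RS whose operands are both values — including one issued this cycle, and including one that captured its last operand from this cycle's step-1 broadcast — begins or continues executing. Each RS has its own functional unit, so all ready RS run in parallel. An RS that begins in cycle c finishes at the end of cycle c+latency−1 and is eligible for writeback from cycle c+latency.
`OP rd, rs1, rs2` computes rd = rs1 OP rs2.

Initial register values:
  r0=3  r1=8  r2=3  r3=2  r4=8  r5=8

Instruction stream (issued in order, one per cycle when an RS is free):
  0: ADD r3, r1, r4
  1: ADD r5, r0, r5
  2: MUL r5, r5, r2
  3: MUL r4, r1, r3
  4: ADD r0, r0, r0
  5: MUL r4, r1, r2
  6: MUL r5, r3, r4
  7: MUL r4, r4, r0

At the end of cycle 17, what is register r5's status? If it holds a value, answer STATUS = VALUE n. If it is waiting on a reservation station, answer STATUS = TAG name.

STATUS = VALUE 384

c1: issue ADD r3<-Add1 | r0:3,r1:8,r2:3,r3:Add1,r4:8,r5:8
c2: issue ADD r5<-Add2 | r0:3,r1:8,r2:3,r3:Add1,r4:8,r5:Add2
c3: CDB Add1=16; issue MUL r5<-Mul1 | r0:3,r1:8,r2:3,r3:16,r4:8,r5:Mul1
c4: CDB Add2=11; issue MUL r4<-Mul2 | r0:3,r1:8,r2:3,r3:16,r4:Mul2,r5:Mul1
c5: issue ADD r0<-Add1 | r0:Add1,r1:8,r2:3,r3:16,r4:Mul2,r5:Mul1
c6: stall | r0:Add1,r1:8,r2:3,r3:16,r4:Mul2,r5:Mul1
c7: CDB Add1=6; stall | r0:6,r1:8,r2:3,r3:16,r4:Mul2,r5:Mul1
c8: CDB Mul1=33; issue MUL r4<-Mul1 | r0:6,r1:8,r2:3,r3:16,r4:Mul1,r5:33
c9: CDB Mul2=128; issue MUL r5<-Mul2 | r0:6,r1:8,r2:3,r3:16,r4:Mul1,r5:Mul2
c10: stall | r0:6,r1:8,r2:3,r3:16,r4:Mul1,r5:Mul2
c11: stall | r0:6,r1:8,r2:3,r3:16,r4:Mul1,r5:Mul2
c12: CDB Mul1=24; issue MUL r4<-Mul1 | r0:6,r1:8,r2:3,r3:16,r4:Mul1,r5:Mul2
c13: - | r0:6,r1:8,r2:3,r3:16,r4:Mul1,r5:Mul2
c14: - | r0:6,r1:8,r2:3,r3:16,r4:Mul1,r5:Mul2
c15: - | r0:6,r1:8,r2:3,r3:16,r4:Mul1,r5:Mul2
c16: CDB Mul1=144 | r0:6,r1:8,r2:3,r3:16,r4:144,r5:Mul2
c17: CDB Mul2=384 | r0:6,r1:8,r2:3,r3:16,r4:144,r5:384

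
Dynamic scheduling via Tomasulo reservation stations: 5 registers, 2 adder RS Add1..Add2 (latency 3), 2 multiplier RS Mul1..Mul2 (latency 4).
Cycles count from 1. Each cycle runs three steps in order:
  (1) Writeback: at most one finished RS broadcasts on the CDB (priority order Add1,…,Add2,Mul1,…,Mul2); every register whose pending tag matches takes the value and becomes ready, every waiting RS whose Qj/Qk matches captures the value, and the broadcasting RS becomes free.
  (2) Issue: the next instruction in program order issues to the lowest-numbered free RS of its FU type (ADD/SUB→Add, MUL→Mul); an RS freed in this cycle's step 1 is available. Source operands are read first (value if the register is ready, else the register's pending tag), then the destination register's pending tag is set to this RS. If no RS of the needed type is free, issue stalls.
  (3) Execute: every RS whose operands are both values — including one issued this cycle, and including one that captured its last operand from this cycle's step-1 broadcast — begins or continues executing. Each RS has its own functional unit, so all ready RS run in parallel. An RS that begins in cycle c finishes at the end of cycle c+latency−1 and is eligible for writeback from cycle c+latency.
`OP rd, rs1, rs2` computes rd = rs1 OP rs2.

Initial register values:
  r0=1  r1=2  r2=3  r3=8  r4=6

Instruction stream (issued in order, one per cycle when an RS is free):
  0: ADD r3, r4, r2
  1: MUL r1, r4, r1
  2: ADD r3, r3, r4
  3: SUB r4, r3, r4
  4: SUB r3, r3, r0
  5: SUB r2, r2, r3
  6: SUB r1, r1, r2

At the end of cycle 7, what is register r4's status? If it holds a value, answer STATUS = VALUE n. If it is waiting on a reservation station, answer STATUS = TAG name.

STATUS = TAG Add1

  c1: issue ADD r3<-Add1  regs: r0:1,r1:2,r2:3,r3:Add1,r4:6
  c2: issue MUL r1<-Mul1  regs: r0:1,r1:Mul1,r2:3,r3:Add1,r4:6
  c3: issue ADD r3<-Add2  regs: r0:1,r1:Mul1,r2:3,r3:Add2,r4:6
  c4: CDB Add1=9; issue SUB r4<-Add1  regs: r0:1,r1:Mul1,r2:3,r3:Add2,r4:Add1
  c5: stall  regs: r0:1,r1:Mul1,r2:3,r3:Add2,r4:Add1
  c6: CDB Mul1=12; stall  regs: r0:1,r1:12,r2:3,r3:Add2,r4:Add1
  c7: CDB Add2=15; issue SUB r3<-Add2  regs: r0:1,r1:12,r2:3,r3:Add2,r4:Add1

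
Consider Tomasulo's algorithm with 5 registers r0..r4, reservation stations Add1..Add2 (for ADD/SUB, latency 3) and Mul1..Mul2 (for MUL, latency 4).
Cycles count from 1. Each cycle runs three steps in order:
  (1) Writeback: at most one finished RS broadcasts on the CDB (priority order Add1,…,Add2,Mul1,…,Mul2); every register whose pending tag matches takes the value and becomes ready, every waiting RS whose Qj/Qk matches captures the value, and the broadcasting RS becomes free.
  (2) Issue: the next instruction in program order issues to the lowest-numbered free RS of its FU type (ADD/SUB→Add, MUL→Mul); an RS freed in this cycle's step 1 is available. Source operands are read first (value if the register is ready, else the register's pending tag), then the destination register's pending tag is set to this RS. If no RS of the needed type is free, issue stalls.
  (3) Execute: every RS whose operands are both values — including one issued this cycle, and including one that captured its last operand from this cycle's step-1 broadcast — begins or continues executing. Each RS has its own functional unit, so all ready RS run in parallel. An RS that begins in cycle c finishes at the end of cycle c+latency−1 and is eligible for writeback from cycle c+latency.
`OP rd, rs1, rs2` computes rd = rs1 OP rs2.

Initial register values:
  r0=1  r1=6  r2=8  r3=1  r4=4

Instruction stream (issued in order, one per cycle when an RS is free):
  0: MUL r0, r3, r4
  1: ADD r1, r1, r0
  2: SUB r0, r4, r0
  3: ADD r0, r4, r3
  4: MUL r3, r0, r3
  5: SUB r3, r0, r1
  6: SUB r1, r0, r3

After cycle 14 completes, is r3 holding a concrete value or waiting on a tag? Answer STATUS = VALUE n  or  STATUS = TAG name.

STATUS = VALUE -5

cycle 1: issue MUL r0<-Mul1 // r0:Mul1,r1:6,r2:8,r3:1,r4:4
cycle 2: issue ADD r1<-Add1 // r0:Mul1,r1:Add1,r2:8,r3:1,r4:4
cycle 3: issue SUB r0<-Add2 // r0:Add2,r1:Add1,r2:8,r3:1,r4:4
cycle 4: stall // r0:Add2,r1:Add1,r2:8,r3:1,r4:4
cycle 5: CDB Mul1=4; stall // r0:Add2,r1:Add1,r2:8,r3:1,r4:4
cycle 6: stall // r0:Add2,r1:Add1,r2:8,r3:1,r4:4
cycle 7: stall // r0:Add2,r1:Add1,r2:8,r3:1,r4:4
cycle 8: CDB Add1=10; issue ADD r0<-Add1 // r0:Add1,r1:10,r2:8,r3:1,r4:4
cycle 9: CDB Add2=0; issue MUL r3<-Mul1 // r0:Add1,r1:10,r2:8,r3:Mul1,r4:4
cycle 10: issue SUB r3<-Add2 // r0:Add1,r1:10,r2:8,r3:Add2,r4:4
cycle 11: CDB Add1=5; issue SUB r1<-Add1 // r0:5,r1:Add1,r2:8,r3:Add2,r4:4
cycle 12: - // r0:5,r1:Add1,r2:8,r3:Add2,r4:4
cycle 13: - // r0:5,r1:Add1,r2:8,r3:Add2,r4:4
cycle 14: CDB Add2=-5 // r0:5,r1:Add1,r2:8,r3:-5,r4:4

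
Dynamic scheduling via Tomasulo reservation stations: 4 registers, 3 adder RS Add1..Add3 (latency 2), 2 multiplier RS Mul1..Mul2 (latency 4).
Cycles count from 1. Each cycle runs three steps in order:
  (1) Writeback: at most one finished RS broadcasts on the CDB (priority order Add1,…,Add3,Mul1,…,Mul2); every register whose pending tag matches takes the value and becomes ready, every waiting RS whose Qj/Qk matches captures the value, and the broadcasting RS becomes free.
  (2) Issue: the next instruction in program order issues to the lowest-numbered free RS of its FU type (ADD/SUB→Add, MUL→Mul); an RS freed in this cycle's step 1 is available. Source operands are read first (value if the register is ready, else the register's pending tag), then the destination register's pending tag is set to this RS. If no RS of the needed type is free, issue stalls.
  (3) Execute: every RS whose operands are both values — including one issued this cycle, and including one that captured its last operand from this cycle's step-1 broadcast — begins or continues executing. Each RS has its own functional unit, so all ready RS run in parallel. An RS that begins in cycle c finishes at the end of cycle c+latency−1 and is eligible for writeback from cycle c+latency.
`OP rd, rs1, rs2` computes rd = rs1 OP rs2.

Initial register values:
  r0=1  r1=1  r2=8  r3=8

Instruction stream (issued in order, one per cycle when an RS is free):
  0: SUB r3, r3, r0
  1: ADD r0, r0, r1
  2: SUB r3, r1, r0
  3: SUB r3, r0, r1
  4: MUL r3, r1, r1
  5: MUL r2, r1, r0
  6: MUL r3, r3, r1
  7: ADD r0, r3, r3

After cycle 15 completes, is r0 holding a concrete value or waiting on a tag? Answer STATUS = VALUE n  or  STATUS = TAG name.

  c1: issue SUB r3<-Add1  regs: r0:1,r1:1,r2:8,r3:Add1
  c2: issue ADD r0<-Add2  regs: r0:Add2,r1:1,r2:8,r3:Add1
  c3: CDB Add1=7; issue SUB r3<-Add1  regs: r0:Add2,r1:1,r2:8,r3:Add1
  c4: CDB Add2=2; issue SUB r3<-Add2  regs: r0:2,r1:1,r2:8,r3:Add2
  c5: issue MUL r3<-Mul1  regs: r0:2,r1:1,r2:8,r3:Mul1
  c6: CDB Add1=-1; issue MUL r2<-Mul2  regs: r0:2,r1:1,r2:Mul2,r3:Mul1
  c7: CDB Add2=1; stall  regs: r0:2,r1:1,r2:Mul2,r3:Mul1
  c8: stall  regs: r0:2,r1:1,r2:Mul2,r3:Mul1
  c9: CDB Mul1=1; issue MUL r3<-Mul1  regs: r0:2,r1:1,r2:Mul2,r3:Mul1
  c10: CDB Mul2=2; issue ADD r0<-Add1  regs: r0:Add1,r1:1,r2:2,r3:Mul1
  c11: -  regs: r0:Add1,r1:1,r2:2,r3:Mul1
  c12: -  regs: r0:Add1,r1:1,r2:2,r3:Mul1
  c13: CDB Mul1=1  regs: r0:Add1,r1:1,r2:2,r3:1
  c14: -  regs: r0:Add1,r1:1,r2:2,r3:1
  c15: CDB Add1=2  regs: r0:2,r1:1,r2:2,r3:1

STATUS = VALUE 2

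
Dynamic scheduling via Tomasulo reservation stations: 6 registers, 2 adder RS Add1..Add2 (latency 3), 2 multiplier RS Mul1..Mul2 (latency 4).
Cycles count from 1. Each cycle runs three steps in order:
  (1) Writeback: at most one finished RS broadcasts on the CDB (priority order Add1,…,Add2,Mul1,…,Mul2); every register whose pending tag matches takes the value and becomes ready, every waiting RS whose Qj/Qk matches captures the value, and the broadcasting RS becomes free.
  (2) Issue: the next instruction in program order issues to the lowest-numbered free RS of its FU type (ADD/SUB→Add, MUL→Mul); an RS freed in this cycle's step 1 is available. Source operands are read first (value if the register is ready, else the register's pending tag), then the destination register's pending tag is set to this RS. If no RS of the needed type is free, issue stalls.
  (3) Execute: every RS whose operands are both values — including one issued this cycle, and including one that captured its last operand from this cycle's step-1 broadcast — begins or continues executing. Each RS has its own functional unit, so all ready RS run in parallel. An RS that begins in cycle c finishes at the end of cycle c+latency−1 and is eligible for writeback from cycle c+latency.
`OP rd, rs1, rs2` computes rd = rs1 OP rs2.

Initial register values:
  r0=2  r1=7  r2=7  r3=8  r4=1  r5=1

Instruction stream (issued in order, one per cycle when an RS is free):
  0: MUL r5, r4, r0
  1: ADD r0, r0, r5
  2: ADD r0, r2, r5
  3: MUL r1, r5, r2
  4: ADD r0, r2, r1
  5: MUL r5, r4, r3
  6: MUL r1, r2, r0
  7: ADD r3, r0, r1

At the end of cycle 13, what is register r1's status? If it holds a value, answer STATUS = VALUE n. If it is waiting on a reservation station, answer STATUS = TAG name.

STATUS = TAG Mul2

cycle 1: issue MUL r5<-Mul1 // r0:2,r1:7,r2:7,r3:8,r4:1,r5:Mul1
cycle 2: issue ADD r0<-Add1 // r0:Add1,r1:7,r2:7,r3:8,r4:1,r5:Mul1
cycle 3: issue ADD r0<-Add2 // r0:Add2,r1:7,r2:7,r3:8,r4:1,r5:Mul1
cycle 4: issue MUL r1<-Mul2 // r0:Add2,r1:Mul2,r2:7,r3:8,r4:1,r5:Mul1
cycle 5: CDB Mul1=2; stall // r0:Add2,r1:Mul2,r2:7,r3:8,r4:1,r5:2
cycle 6: stall // r0:Add2,r1:Mul2,r2:7,r3:8,r4:1,r5:2
cycle 7: stall // r0:Add2,r1:Mul2,r2:7,r3:8,r4:1,r5:2
cycle 8: CDB Add1=4; issue ADD r0<-Add1 // r0:Add1,r1:Mul2,r2:7,r3:8,r4:1,r5:2
cycle 9: CDB Add2=9; issue MUL r5<-Mul1 // r0:Add1,r1:Mul2,r2:7,r3:8,r4:1,r5:Mul1
cycle 10: CDB Mul2=14; issue MUL r1<-Mul2 // r0:Add1,r1:Mul2,r2:7,r3:8,r4:1,r5:Mul1
cycle 11: issue ADD r3<-Add2 // r0:Add1,r1:Mul2,r2:7,r3:Add2,r4:1,r5:Mul1
cycle 12: - // r0:Add1,r1:Mul2,r2:7,r3:Add2,r4:1,r5:Mul1
cycle 13: CDB Add1=21 // r0:21,r1:Mul2,r2:7,r3:Add2,r4:1,r5:Mul1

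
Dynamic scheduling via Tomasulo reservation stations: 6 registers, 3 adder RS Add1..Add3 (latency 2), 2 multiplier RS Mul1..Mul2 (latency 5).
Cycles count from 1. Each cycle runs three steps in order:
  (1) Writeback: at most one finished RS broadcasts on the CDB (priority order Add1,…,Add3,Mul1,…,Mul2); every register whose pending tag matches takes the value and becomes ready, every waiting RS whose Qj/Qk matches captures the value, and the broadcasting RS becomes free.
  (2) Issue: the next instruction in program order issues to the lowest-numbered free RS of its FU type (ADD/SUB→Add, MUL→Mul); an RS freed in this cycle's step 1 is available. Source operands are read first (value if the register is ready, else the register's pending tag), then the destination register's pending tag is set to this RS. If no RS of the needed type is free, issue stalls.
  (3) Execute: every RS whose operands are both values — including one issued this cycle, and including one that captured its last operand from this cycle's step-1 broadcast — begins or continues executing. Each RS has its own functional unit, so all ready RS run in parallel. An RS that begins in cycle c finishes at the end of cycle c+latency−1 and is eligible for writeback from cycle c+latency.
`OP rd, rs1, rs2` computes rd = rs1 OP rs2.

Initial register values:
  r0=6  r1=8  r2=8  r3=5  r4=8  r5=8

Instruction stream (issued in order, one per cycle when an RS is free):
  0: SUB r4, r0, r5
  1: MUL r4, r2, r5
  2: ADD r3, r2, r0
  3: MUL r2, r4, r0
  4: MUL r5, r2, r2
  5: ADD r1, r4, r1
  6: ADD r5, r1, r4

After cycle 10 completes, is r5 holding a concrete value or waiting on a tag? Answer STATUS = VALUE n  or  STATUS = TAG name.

  c1: issue SUB r4<-Add1  regs: r0:6,r1:8,r2:8,r3:5,r4:Add1,r5:8
  c2: issue MUL r4<-Mul1  regs: r0:6,r1:8,r2:8,r3:5,r4:Mul1,r5:8
  c3: CDB Add1=-2; issue ADD r3<-Add1  regs: r0:6,r1:8,r2:8,r3:Add1,r4:Mul1,r5:8
  c4: issue MUL r2<-Mul2  regs: r0:6,r1:8,r2:Mul2,r3:Add1,r4:Mul1,r5:8
  c5: CDB Add1=14; stall  regs: r0:6,r1:8,r2:Mul2,r3:14,r4:Mul1,r5:8
  c6: stall  regs: r0:6,r1:8,r2:Mul2,r3:14,r4:Mul1,r5:8
  c7: CDB Mul1=64; issue MUL r5<-Mul1  regs: r0:6,r1:8,r2:Mul2,r3:14,r4:64,r5:Mul1
  c8: issue ADD r1<-Add1  regs: r0:6,r1:Add1,r2:Mul2,r3:14,r4:64,r5:Mul1
  c9: issue ADD r5<-Add2  regs: r0:6,r1:Add1,r2:Mul2,r3:14,r4:64,r5:Add2
  c10: CDB Add1=72  regs: r0:6,r1:72,r2:Mul2,r3:14,r4:64,r5:Add2

STATUS = TAG Add2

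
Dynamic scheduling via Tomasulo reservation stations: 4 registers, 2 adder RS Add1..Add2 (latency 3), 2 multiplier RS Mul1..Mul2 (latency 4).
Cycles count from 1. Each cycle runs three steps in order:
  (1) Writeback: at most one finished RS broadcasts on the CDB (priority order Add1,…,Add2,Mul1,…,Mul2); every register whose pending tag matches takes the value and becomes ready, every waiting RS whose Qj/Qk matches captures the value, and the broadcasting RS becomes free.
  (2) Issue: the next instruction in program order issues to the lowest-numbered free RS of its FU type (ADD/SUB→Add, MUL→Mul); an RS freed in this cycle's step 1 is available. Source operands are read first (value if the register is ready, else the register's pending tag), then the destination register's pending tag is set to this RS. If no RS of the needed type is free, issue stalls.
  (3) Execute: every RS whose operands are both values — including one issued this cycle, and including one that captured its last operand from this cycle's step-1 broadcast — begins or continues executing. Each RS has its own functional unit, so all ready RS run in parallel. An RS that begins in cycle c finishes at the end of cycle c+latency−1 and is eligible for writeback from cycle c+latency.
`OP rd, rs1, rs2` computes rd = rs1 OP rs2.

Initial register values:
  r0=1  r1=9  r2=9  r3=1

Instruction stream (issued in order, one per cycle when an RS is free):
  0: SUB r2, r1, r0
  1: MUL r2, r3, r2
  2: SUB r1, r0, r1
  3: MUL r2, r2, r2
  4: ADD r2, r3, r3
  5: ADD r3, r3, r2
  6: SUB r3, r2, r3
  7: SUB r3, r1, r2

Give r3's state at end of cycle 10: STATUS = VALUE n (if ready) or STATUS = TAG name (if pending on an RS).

cycle 1: issue SUB r2<-Add1 // r0:1,r1:9,r2:Add1,r3:1
cycle 2: issue MUL r2<-Mul1 // r0:1,r1:9,r2:Mul1,r3:1
cycle 3: issue SUB r1<-Add2 // r0:1,r1:Add2,r2:Mul1,r3:1
cycle 4: CDB Add1=8; issue MUL r2<-Mul2 // r0:1,r1:Add2,r2:Mul2,r3:1
cycle 5: issue ADD r2<-Add1 // r0:1,r1:Add2,r2:Add1,r3:1
cycle 6: CDB Add2=-8; issue ADD r3<-Add2 // r0:1,r1:-8,r2:Add1,r3:Add2
cycle 7: stall // r0:1,r1:-8,r2:Add1,r3:Add2
cycle 8: CDB Add1=2; issue SUB r3<-Add1 // r0:1,r1:-8,r2:2,r3:Add1
cycle 9: CDB Mul1=8; stall // r0:1,r1:-8,r2:2,r3:Add1
cycle 10: stall // r0:1,r1:-8,r2:2,r3:Add1

STATUS = TAG Add1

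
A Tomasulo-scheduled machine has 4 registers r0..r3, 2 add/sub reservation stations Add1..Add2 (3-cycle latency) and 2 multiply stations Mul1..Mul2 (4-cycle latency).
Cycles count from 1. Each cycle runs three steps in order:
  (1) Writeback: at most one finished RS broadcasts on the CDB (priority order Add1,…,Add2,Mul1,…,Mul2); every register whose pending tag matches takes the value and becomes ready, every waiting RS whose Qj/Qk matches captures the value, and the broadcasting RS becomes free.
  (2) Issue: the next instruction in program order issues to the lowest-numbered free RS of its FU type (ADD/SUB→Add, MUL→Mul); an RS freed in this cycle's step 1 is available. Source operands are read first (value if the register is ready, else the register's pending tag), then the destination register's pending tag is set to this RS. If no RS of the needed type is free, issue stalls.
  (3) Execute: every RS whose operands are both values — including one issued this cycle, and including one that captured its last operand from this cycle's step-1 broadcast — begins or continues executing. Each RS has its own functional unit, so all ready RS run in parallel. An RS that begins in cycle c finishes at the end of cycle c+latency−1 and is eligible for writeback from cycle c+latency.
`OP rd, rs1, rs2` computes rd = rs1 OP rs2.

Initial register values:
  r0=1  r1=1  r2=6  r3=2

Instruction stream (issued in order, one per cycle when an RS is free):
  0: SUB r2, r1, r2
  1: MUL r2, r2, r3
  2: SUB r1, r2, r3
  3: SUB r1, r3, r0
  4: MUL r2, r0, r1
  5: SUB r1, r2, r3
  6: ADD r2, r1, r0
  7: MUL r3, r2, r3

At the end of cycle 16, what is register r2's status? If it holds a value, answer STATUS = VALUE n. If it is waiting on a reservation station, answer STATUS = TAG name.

STATUS = TAG Add2

  c1: issue SUB r2<-Add1  regs: r0:1,r1:1,r2:Add1,r3:2
  c2: issue MUL r2<-Mul1  regs: r0:1,r1:1,r2:Mul1,r3:2
  c3: issue SUB r1<-Add2  regs: r0:1,r1:Add2,r2:Mul1,r3:2
  c4: CDB Add1=-5; issue SUB r1<-Add1  regs: r0:1,r1:Add1,r2:Mul1,r3:2
  c5: issue MUL r2<-Mul2  regs: r0:1,r1:Add1,r2:Mul2,r3:2
  c6: stall  regs: r0:1,r1:Add1,r2:Mul2,r3:2
  c7: CDB Add1=1; issue SUB r1<-Add1  regs: r0:1,r1:Add1,r2:Mul2,r3:2
  c8: CDB Mul1=-10; stall  regs: r0:1,r1:Add1,r2:Mul2,r3:2
  c9: stall  regs: r0:1,r1:Add1,r2:Mul2,r3:2
  c10: stall  regs: r0:1,r1:Add1,r2:Mul2,r3:2
  c11: CDB Add2=-12; issue ADD r2<-Add2  regs: r0:1,r1:Add1,r2:Add2,r3:2
  c12: CDB Mul2=1; issue MUL r3<-Mul1  regs: r0:1,r1:Add1,r2:Add2,r3:Mul1
  c13: -  regs: r0:1,r1:Add1,r2:Add2,r3:Mul1
  c14: -  regs: r0:1,r1:Add1,r2:Add2,r3:Mul1
  c15: CDB Add1=-1  regs: r0:1,r1:-1,r2:Add2,r3:Mul1
  c16: -  regs: r0:1,r1:-1,r2:Add2,r3:Mul1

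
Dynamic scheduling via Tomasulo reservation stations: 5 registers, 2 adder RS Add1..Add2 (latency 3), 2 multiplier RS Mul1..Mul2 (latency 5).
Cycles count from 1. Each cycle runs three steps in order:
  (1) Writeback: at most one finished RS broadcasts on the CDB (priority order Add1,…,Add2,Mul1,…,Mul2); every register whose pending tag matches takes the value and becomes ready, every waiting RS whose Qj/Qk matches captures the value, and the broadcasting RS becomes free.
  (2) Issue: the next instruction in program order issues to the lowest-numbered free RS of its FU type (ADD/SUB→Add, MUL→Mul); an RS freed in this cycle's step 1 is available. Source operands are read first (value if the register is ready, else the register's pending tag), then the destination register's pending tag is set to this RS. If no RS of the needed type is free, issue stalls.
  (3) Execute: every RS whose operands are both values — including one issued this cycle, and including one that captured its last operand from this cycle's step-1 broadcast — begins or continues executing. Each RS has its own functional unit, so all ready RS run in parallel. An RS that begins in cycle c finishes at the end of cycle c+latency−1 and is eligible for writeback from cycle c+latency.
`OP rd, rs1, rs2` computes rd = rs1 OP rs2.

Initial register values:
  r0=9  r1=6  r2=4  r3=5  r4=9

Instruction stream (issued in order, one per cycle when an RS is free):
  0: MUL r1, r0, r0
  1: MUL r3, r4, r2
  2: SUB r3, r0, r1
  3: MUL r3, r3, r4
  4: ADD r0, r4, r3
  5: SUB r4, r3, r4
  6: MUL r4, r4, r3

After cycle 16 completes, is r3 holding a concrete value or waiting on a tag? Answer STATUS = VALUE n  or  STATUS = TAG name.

STATUS = VALUE -648

cycle 1: issue MUL r1<-Mul1 // r0:9,r1:Mul1,r2:4,r3:5,r4:9
cycle 2: issue MUL r3<-Mul2 // r0:9,r1:Mul1,r2:4,r3:Mul2,r4:9
cycle 3: issue SUB r3<-Add1 // r0:9,r1:Mul1,r2:4,r3:Add1,r4:9
cycle 4: stall // r0:9,r1:Mul1,r2:4,r3:Add1,r4:9
cycle 5: stall // r0:9,r1:Mul1,r2:4,r3:Add1,r4:9
cycle 6: CDB Mul1=81; issue MUL r3<-Mul1 // r0:9,r1:81,r2:4,r3:Mul1,r4:9
cycle 7: CDB Mul2=36; issue ADD r0<-Add2 // r0:Add2,r1:81,r2:4,r3:Mul1,r4:9
cycle 8: stall // r0:Add2,r1:81,r2:4,r3:Mul1,r4:9
cycle 9: CDB Add1=-72; issue SUB r4<-Add1 // r0:Add2,r1:81,r2:4,r3:Mul1,r4:Add1
cycle 10: issue MUL r4<-Mul2 // r0:Add2,r1:81,r2:4,r3:Mul1,r4:Mul2
cycle 11: - // r0:Add2,r1:81,r2:4,r3:Mul1,r4:Mul2
cycle 12: - // r0:Add2,r1:81,r2:4,r3:Mul1,r4:Mul2
cycle 13: - // r0:Add2,r1:81,r2:4,r3:Mul1,r4:Mul2
cycle 14: CDB Mul1=-648 // r0:Add2,r1:81,r2:4,r3:-648,r4:Mul2
cycle 15: - // r0:Add2,r1:81,r2:4,r3:-648,r4:Mul2
cycle 16: - // r0:Add2,r1:81,r2:4,r3:-648,r4:Mul2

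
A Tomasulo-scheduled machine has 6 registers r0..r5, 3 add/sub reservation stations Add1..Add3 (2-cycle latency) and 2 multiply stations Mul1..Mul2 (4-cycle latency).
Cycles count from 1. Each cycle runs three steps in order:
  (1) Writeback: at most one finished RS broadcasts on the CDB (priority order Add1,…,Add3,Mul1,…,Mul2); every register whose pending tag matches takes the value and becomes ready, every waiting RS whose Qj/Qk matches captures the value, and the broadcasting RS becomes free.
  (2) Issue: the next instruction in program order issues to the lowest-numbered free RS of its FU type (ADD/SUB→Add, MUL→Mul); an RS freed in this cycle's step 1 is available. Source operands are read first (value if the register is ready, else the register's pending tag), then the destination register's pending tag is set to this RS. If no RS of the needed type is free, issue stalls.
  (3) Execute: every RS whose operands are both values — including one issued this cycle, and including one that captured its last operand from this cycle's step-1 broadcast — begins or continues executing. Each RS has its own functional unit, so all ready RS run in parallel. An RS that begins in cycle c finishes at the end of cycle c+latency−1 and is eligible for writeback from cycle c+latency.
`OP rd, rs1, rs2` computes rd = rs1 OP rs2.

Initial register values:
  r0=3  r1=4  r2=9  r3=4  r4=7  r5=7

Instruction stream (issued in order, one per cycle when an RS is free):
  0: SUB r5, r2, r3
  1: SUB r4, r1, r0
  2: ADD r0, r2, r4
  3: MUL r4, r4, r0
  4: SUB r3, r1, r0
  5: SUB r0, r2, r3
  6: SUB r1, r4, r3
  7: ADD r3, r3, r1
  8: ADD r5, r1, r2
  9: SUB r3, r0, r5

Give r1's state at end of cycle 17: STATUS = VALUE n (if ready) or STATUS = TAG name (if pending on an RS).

STATUS = VALUE 16

cycle 1: issue SUB r5<-Add1 // r0:3,r1:4,r2:9,r3:4,r4:7,r5:Add1
cycle 2: issue SUB r4<-Add2 // r0:3,r1:4,r2:9,r3:4,r4:Add2,r5:Add1
cycle 3: CDB Add1=5; issue ADD r0<-Add1 // r0:Add1,r1:4,r2:9,r3:4,r4:Add2,r5:5
cycle 4: CDB Add2=1; issue MUL r4<-Mul1 // r0:Add1,r1:4,r2:9,r3:4,r4:Mul1,r5:5
cycle 5: issue SUB r3<-Add2 // r0:Add1,r1:4,r2:9,r3:Add2,r4:Mul1,r5:5
cycle 6: CDB Add1=10; issue SUB r0<-Add1 // r0:Add1,r1:4,r2:9,r3:Add2,r4:Mul1,r5:5
cycle 7: issue SUB r1<-Add3 // r0:Add1,r1:Add3,r2:9,r3:Add2,r4:Mul1,r5:5
cycle 8: CDB Add2=-6; issue ADD r3<-Add2 // r0:Add1,r1:Add3,r2:9,r3:Add2,r4:Mul1,r5:5
cycle 9: stall // r0:Add1,r1:Add3,r2:9,r3:Add2,r4:Mul1,r5:5
cycle 10: CDB Add1=15; issue ADD r5<-Add1 // r0:15,r1:Add3,r2:9,r3:Add2,r4:Mul1,r5:Add1
cycle 11: CDB Mul1=10; stall // r0:15,r1:Add3,r2:9,r3:Add2,r4:10,r5:Add1
cycle 12: stall // r0:15,r1:Add3,r2:9,r3:Add2,r4:10,r5:Add1
cycle 13: CDB Add3=16; issue SUB r3<-Add3 // r0:15,r1:16,r2:9,r3:Add3,r4:10,r5:Add1
cycle 14: - // r0:15,r1:16,r2:9,r3:Add3,r4:10,r5:Add1
cycle 15: CDB Add1=25 // r0:15,r1:16,r2:9,r3:Add3,r4:10,r5:25
cycle 16: CDB Add2=10 // r0:15,r1:16,r2:9,r3:Add3,r4:10,r5:25
cycle 17: CDB Add3=-10 // r0:15,r1:16,r2:9,r3:-10,r4:10,r5:25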